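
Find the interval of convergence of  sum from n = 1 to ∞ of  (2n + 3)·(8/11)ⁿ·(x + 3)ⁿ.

Ratio test: |a_{n+1}/a_n| = [(2(n+1) + 3)/(2n + 3)] · 8/11 → 8/11 as n → ∞.
Thus R = 1/(8/11) = 11/8.
When x = -13/8, the terms do not tend to 0, so the series diverges.
Endpoint x = -35/8: the terms have absolute value of order n, which does not tend to 0, so the series diverges by the divergence test.

(-35/8, -13/8)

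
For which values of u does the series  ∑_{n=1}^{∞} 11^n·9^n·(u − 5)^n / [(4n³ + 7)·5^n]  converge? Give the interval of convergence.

The ratio of consecutive coefficients is [(4n³ + 7)/(4(n+1)³ + 7)] · 11·9/5 → 99/5.
Thus R = 1/(99/5) = 5/99.
When u = 500/99, absolute convergence follows by limit comparison with Σ 1/n³.
Endpoint u = 490/99: absolute convergence follows by limit comparison with Σ 1/n³.

[490/99, 500/99]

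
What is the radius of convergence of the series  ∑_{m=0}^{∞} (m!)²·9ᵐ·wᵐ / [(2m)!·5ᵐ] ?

By the ratio test, |a_{m+1}/a_m| = (m+1)²/[(2m+1)·(2m+2)] · 9/5 → 9/20.
The series converges when 9/20 · |w| < 1, giving R = 20/9.

R = 20/9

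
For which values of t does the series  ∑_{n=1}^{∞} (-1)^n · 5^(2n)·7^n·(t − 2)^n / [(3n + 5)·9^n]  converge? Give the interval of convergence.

Apply the ratio test: |a_{n+1}| / |a_n| = [(3n + 5)/(3(n+1) + 5)] · 25·7/9, which tends to 175/9 as n → ∞.
Convergence for |t − 2| · 175/9 < 1, i.e. |t − 2| < 9/175. So R = 9/175.
Check t = 359/175: the terms alternate in sign and decrease monotonically to 0 in absolute value (size ~ c/n), so the alternating series test gives convergence.
Endpoint t = 341/175: the terms behave like c/n; limit comparison with the harmonic series gives divergence.

(341/175, 359/175]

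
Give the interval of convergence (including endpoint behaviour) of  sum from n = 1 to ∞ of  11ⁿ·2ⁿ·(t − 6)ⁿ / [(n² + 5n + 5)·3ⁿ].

By the ratio test, |a_{n+1}/a_n| = [(n² + 5n + 5)/((n+1)² + 5(n+1) + 5)] · 11·2/3 → 22/3.
Convergence for |t − 6| · 22/3 < 1, i.e. |t − 6| < 3/22. So R = 3/22.
Endpoint t = 135/22: the series is dominated by a constant times Σ 1/n², which converges (p = 2 > 1).
Endpoint t = 129/22: the series is dominated by a constant times Σ 1/n², which converges (p = 2 > 1).

[129/22, 135/22]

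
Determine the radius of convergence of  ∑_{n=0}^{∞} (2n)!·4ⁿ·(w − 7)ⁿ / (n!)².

R = 1/16

Ratio test: |a_{n+1}/a_n| = (2n+1)·(2n+2)/(n+1)² · 4 → 16 as n → ∞.
Thus R = 1/(16) = 1/16.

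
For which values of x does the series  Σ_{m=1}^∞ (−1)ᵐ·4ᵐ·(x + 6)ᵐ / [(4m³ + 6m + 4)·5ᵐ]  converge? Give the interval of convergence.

[-29/4, -19/4]

Apply the ratio test: |a_{m+1}| / |a_m| = [(4m³ + 6m + 4)/(4(m+1)³ + 6(m+1) + 4)] · 4/5, which tends to 4/5 as m → ∞.
Hence the series converges for |x + 6| < 1/(4/5) = 5/4, so the radius of convergence is 5/4.
When x = -19/4, the series is dominated by a constant times Σ 1/m³, which converges (p = 3 > 1).
Check x = -29/4: the terms are on the order of 1/m³, so the series converges absolutely by comparison with the p-series (p = 3 > 1).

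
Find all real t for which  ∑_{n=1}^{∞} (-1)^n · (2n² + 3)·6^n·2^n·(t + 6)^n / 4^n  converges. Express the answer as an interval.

Ratio test: |a_{n+1}/a_n| = [(2(n+1)² + 3)/(2n² + 3)] · 6·2/4 → 3 as n → ∞.
The series converges when 3 · |t + 6| < 1, giving R = 1/3.
When t = -17/3, the n-th term does not approach 0; divergence by the term test.
Check t = -19/3: the terms do not tend to 0, so the series diverges.

(-19/3, -17/3)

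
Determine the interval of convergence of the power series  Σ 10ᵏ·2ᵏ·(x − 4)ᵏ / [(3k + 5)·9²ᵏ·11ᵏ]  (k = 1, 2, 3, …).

[-811/20, 971/20)

Ratio test: |a_{k+1}/a_k| = [(3k + 5)/(3(k+1) + 5)] · 10·2/(81·11) → 20/891 as k → ∞.
The series converges when 20/891 · |x − 4| < 1, giving R = 891/20.
Endpoint x = 971/20: comparison with the harmonic series Σ 1/k shows the series diverges.
At x = -811/20: an alternating series whose terms decrease to 0 in absolute value, so it converges by the Leibniz criterion.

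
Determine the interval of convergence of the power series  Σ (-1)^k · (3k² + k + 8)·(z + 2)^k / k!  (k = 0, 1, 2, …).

(−∞, ∞)

Ratio test: |a_{k+1}/a_k| = (3(k+1)² + (k+1) + 8)/(3k² + k + 8) · 1/(k+1) → 0 as k → ∞.
The ratio tends to 0 regardless of z, hence R = ∞.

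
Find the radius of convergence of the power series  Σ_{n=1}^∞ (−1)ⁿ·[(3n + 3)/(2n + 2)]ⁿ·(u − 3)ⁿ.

By the Cauchy root test, |a_n|^(1/n) = (3n + 3)/(2n + 2) → 3/2.
The series converges when 3/2 · |u − 3| < 1, giving R = 2/3.

R = 2/3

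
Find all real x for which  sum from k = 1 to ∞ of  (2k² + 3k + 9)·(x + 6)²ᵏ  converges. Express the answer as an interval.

The ratio of consecutive coefficients is (2(k+1)² + 3(k+1) + 9)/(2k² + 3k + 9) → 1.
Successive powers of (x + 6) differ by 2, so the series converges when |x + 6|² · 1 < 1, i.e. |x + 6| < √(1) = 1. So R = 1.
Check x = -5: the k-th term does not approach 0; divergence by the term test.
At x = -7: the k-th term does not approach 0; divergence by the term test.

(-7, -5)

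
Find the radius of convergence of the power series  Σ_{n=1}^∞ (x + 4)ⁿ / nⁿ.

R = ∞

By the Cauchy root test, |a_n|^(1/n) = 1/n → 0.
Since the n-th root of |a_n| tends to 0, the series converges for all real x; R = ∞.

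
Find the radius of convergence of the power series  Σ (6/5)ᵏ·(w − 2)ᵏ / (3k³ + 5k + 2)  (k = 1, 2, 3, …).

R = 5/6

The ratio of consecutive coefficients is [(3k³ + 5k + 2)/(3(k+1)³ + 5(k+1) + 2)] · 6/5 → 6/5.
Convergence for |w − 2| · 6/5 < 1, i.e. |w − 2| < 5/6. So R = 5/6.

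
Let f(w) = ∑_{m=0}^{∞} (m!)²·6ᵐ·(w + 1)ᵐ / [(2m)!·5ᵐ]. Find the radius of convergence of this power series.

By the ratio test, |a_{m+1}/a_m| = (m+1)²/[(2m+1)·(2m+2)] · 6/5 → 3/10.
Convergence for |w + 1| · 3/10 < 1, i.e. |w + 1| < 10/3. So R = 10/3.

R = 10/3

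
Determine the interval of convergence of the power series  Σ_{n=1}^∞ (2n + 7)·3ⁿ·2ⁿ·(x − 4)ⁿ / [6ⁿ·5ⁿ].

(-1, 9)

Apply the ratio test: |a_{n+1}| / |a_n| = [(2(n+1) + 7)/(2n + 7)] · 3·2/(6·5), which tends to 1/5 as n → ∞.
Thus R = 1/(1/5) = 5.
Check x = 9: the n-th term does not approach 0; divergence by the term test.
At x = -1: the terms have absolute value of order n, which does not tend to 0, so the series diverges by the divergence test.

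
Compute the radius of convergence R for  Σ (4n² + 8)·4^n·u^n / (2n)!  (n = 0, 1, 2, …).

By the ratio test, |a_{n+1}/a_n| = (4(n+1)² + 8)/(4n² + 8) · 4 · 1/[(2n+1)·(2n+2)] → 0.
The limit is 0, so the series converges for all u; R = ∞.

R = ∞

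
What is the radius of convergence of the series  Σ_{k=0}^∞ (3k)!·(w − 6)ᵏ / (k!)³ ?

The ratio of consecutive coefficients is (3k+1)·(3k+2)·(3k+3)/(k+1)³ → 27.
The series converges when 27 · |w − 6| < 1, giving R = 1/27.

R = 1/27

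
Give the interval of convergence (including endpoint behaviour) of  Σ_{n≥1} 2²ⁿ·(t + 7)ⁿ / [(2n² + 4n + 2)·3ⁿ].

[-31/4, -25/4]

By the ratio test, |a_{n+1}/a_n| = [(2n² + 4n + 2)/(2(n+1)² + 4(n+1) + 2)] · 4/3 → 4/3.
Hence the series converges for |t + 7| < 1/(4/3) = 3/4, so the radius of convergence is 3/4.
When t = -25/4, absolute convergence follows by limit comparison with Σ 1/n².
When t = -31/4, absolute convergence follows by limit comparison with Σ 1/n².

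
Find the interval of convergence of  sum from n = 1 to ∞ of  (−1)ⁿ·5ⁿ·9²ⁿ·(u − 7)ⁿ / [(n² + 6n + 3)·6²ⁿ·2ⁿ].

[307/45, 323/45]

Ratio test: |a_{n+1}/a_n| = [(n² + 6n + 3)/((n+1)² + 6(n+1) + 3)] · 5·81/(36·2) → 45/8 as n → ∞.
Convergence for |u − 7| · 45/8 < 1, i.e. |u − 7| < 8/45. So R = 8/45.
Check u = 323/45: the terms are on the order of 1/n², so the series converges absolutely by comparison with the p-series (p = 2 > 1).
Check u = 307/45: the terms are on the order of 1/n², so the series converges absolutely by comparison with the p-series (p = 2 > 1).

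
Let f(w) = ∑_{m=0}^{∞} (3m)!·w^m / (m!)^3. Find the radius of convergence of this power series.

R = 1/27

By the ratio test, |a_{m+1}/a_m| = (3m+1)·(3m+2)·(3m+3)/(m+1)³ → 27.
The series converges when 27 · |w| < 1, giving R = 1/27.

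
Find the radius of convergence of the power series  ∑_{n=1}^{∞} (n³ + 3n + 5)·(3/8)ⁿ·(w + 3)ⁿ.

R = 8/3

By the ratio test, |a_{n+1}/a_n| = [((n+1)³ + 3(n+1) + 5)/(n³ + 3n + 5)] · 3/8 → 3/8.
The series converges when 3/8 · |w + 3| < 1, giving R = 8/3.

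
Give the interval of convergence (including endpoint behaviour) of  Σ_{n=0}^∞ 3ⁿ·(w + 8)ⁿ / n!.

(−∞, ∞)

The ratio of consecutive coefficients is 3 · 1/(n+1) → 0.
The ratio tends to 0 regardless of w, hence R = ∞.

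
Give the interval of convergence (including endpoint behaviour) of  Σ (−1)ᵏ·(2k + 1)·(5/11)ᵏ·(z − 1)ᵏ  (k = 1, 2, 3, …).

By the ratio test, |a_{k+1}/a_k| = [(2(k+1) + 1)/(2k + 1)] · 5/11 → 5/11.
Thus R = 1/(5/11) = 11/5.
Endpoint z = 16/5: the terms have absolute value of order k, which does not tend to 0, so the series diverges by the divergence test.
At z = -6/5: the terms do not tend to 0, so the series diverges.

(-6/5, 16/5)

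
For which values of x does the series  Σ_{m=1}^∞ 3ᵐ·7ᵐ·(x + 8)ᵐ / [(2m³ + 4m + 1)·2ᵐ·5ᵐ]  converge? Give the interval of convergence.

Apply the ratio test: |a_{m+1}| / |a_m| = [(2m³ + 4m + 1)/(2(m+1)³ + 4(m+1) + 1)] · 3·7/(2·5), which tends to 21/10 as m → ∞.
Hence the series converges for |x + 8| < 1/(21/10) = 10/21, so the radius of convergence is 10/21.
When x = -158/21, absolute convergence follows by limit comparison with Σ 1/m³.
When x = -178/21, the series is dominated by a constant times Σ 1/m³, which converges (p = 3 > 1).

[-178/21, -158/21]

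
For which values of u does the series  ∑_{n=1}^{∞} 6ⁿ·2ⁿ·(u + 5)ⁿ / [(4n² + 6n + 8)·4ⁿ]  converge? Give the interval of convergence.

The ratio of consecutive coefficients is [(4n² + 6n + 8)/(4(n+1)² + 6(n+1) + 8)] · 6·2/4 → 3.
Hence the series converges for |u + 5| < 1/(3) = 1/3, so the radius of convergence is 1/3.
Endpoint u = -14/3: absolute convergence follows by limit comparison with Σ 1/n².
When u = -16/3, the terms are on the order of 1/n², so the series converges absolutely by comparison with the p-series (p = 2 > 1).

[-16/3, -14/3]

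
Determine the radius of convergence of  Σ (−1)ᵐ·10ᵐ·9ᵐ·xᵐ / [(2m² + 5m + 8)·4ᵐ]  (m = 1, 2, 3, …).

Apply the ratio test: |a_{m+1}| / |a_m| = [(2m² + 5m + 8)/(2(m+1)² + 5(m+1) + 8)] · 10·9/4, which tends to 45/2 as m → ∞.
Hence the series converges for |x| < 1/(45/2) = 2/45, so the radius of convergence is 2/45.

R = 2/45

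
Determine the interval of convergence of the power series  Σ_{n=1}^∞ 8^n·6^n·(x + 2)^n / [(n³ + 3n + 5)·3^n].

[-33/16, -31/16]

Ratio test: |a_{n+1}/a_n| = [(n³ + 3n + 5)/((n+1)³ + 3(n+1) + 5)] · 8·6/3 → 16 as n → ∞.
Convergence for |x + 2| · 16 < 1, i.e. |x + 2| < 1/16. So R = 1/16.
Endpoint x = -31/16: absolute convergence follows by limit comparison with Σ 1/n³.
When x = -33/16, the series is dominated by a constant times Σ 1/n³, which converges (p = 3 > 1).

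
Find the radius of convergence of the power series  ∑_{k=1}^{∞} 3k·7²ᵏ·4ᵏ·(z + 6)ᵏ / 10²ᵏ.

By the ratio test, |a_{k+1}/a_k| = [3(k+1)/3k] · 49·4/100 → 49/25.
The series converges when 49/25 · |z + 6| < 1, giving R = 25/49.

R = 25/49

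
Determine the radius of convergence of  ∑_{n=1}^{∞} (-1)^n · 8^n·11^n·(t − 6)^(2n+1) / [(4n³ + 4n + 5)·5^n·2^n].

Apply the ratio test: |a_{n+1}| / |a_n| = [(4n³ + 4n + 5)/(4(n+1)³ + 4(n+1) + 5)] · 8·11/(5·2), which tends to 44/5 as n → ∞.
Writing y = (t − 6)², the series in y has radius 5/44, so |t − 6| < √(5/44) and R = √55/22.

R = √55/22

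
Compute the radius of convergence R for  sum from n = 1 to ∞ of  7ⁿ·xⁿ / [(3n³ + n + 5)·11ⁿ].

Ratio test: |a_{n+1}/a_n| = [(3n³ + n + 5)/(3(n+1)³ + (n+1) + 5)] · 7/11 → 7/11 as n → ∞.
Convergence for |x| · 7/11 < 1, i.e. |x| < 11/7. So R = 11/7.

R = 11/7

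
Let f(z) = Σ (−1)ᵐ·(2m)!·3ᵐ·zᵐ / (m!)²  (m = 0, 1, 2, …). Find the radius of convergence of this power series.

R = 1/12

Ratio test: |a_{m+1}/a_m| = (2m+1)·(2m+2)/(m+1)² · 3 → 12 as m → ∞.
Convergence for |z| · 12 < 1, i.e. |z| < 1/12. So R = 1/12.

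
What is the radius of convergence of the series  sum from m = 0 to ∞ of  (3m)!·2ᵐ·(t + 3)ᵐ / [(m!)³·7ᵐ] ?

By the ratio test, |a_{m+1}/a_m| = (3m+1)·(3m+2)·(3m+3)/(m+1)³ · 2/7 → 54/7.
Convergence for |t + 3| · 54/7 < 1, i.e. |t + 3| < 7/54. So R = 7/54.

R = 7/54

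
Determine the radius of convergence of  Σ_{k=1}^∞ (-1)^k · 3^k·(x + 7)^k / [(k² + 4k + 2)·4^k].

R = 4/3

Ratio test: |a_{k+1}/a_k| = [(k² + 4k + 2)/((k+1)² + 4(k+1) + 2)] · 3/4 → 3/4 as k → ∞.
Convergence for |x + 7| · 3/4 < 1, i.e. |x + 7| < 4/3. So R = 4/3.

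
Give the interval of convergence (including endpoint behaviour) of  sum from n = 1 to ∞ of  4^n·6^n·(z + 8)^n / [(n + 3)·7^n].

The ratio of consecutive coefficients is [(n + 3)/((n+1) + 3)] · 4·6/7 → 24/7.
Hence the series converges for |z + 8| < 1/(24/7) = 7/24, so the radius of convergence is 7/24.
At z = -185/24: the terms are asymptotic to a nonzero constant times 1/n, so the series diverges by limit comparison with Σ 1/n.
When z = -199/24, an alternating series whose terms decrease to 0 in absolute value, so it converges by the Leibniz criterion.

[-199/24, -185/24)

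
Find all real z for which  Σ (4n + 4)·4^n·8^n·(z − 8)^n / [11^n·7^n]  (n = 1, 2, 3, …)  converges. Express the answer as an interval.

Apply the ratio test: |a_{n+1}| / |a_n| = [(4(n+1) + 4)/(4n + 4)] · 4·8/(11·7), which tends to 32/77 as n → ∞.
The series converges when 32/77 · |z − 8| < 1, giving R = 77/32.
Check z = 333/32: the n-th term does not approach 0; divergence by the term test.
Check z = 179/32: the terms have absolute value of order n, which does not tend to 0, so the series diverges by the divergence test.

(179/32, 333/32)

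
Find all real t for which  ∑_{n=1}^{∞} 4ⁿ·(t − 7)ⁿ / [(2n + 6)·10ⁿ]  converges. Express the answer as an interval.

By the ratio test, |a_{n+1}/a_n| = [(2n + 6)/(2(n+1) + 6)] · 4/10 → 2/5.
Thus R = 1/(2/5) = 5/2.
Endpoint t = 19/2: comparison with the harmonic series Σ 1/n shows the series diverges.
At t = 9/2: convergence follows from the alternating series test (terms decrease monotonically to 0).

[9/2, 19/2)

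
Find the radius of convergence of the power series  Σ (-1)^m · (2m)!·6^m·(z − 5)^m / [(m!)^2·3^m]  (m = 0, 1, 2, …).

Ratio test: |a_{m+1}/a_m| = (2m+1)·(2m+2)/(m+1)² · 6/3 → 8 as m → ∞.
Convergence for |z − 5| · 8 < 1, i.e. |z − 5| < 1/8. So R = 1/8.

R = 1/8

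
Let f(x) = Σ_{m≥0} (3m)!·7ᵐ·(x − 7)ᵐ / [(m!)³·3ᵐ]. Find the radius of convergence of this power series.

Ratio test: |a_{m+1}/a_m| = (3m+1)·(3m+2)·(3m+3)/(m+1)³ · 7/3 → 63 as m → ∞.
Convergence for |x − 7| · 63 < 1, i.e. |x − 7| < 1/63. So R = 1/63.

R = 1/63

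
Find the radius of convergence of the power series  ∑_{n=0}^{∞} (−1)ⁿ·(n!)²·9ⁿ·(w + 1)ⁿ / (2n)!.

Apply the ratio test: |a_{n+1}| / |a_n| = (n+1)²/[(2n+1)·(2n+2)] · 9, which tends to 9/4 as n → ∞.
The series converges when 9/4 · |w + 1| < 1, giving R = 4/9.

R = 4/9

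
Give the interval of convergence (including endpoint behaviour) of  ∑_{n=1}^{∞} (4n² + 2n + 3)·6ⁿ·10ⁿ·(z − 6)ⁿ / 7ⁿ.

The ratio of consecutive coefficients is [(4(n+1)² + 2(n+1) + 3)/(4n² + 2n + 3)] · 6·10/7 → 60/7.
Hence the series converges for |z − 6| < 1/(60/7) = 7/60, so the radius of convergence is 7/60.
Check z = 367/60: the terms do not tend to 0, so the series diverges.
Endpoint z = 353/60: the terms have absolute value of order n², which does not tend to 0, so the series diverges by the divergence test.

(353/60, 367/60)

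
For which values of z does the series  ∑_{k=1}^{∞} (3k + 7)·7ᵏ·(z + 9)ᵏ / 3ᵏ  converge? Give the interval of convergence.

(-66/7, -60/7)

By the ratio test, |a_{k+1}/a_k| = [(3(k+1) + 7)/(3k + 7)] · 7/3 → 7/3.
The series converges when 7/3 · |z + 9| < 1, giving R = 3/7.
Check z = -60/7: the terms do not tend to 0, so the series diverges.
Check z = -66/7: the terms do not tend to 0, so the series diverges.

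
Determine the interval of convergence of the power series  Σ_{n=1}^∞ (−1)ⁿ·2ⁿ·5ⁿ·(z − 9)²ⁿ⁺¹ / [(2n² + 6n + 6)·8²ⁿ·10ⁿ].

[1, 17]

Ratio test: |a_{n+1}/a_n| = [(2n² + 6n + 6)/(2(n+1)² + 6(n+1) + 6)] · 2·5/(64·10) → 1/64 as n → ∞.
Writing y = (z − 9)², the series in y has radius 64, so |z − 9| < √(64) = 8 and R = 8.
At z = 17: the terms are on the order of 1/n², so the series converges absolutely by comparison with the p-series (p = 2 > 1).
Check z = 1: the series is dominated by a constant times Σ 1/n², which converges (p = 2 > 1).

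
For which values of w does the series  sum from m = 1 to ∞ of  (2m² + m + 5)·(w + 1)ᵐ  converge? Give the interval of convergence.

(-2, 0)

Ratio test: |a_{m+1}/a_m| = (2(m+1)² + (m+1) + 5)/(2m² + m + 5) → 1 as m → ∞.
Hence R = 1.
At w = 0: the m-th term does not approach 0; divergence by the term test.
At w = -2: the m-th term does not approach 0; divergence by the term test.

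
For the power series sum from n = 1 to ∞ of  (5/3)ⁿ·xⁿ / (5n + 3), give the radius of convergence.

R = 3/5

The ratio of consecutive coefficients is [(5n + 3)/(5(n+1) + 3)] · 5/3 → 5/3.
The series converges when 5/3 · |x| < 1, giving R = 3/5.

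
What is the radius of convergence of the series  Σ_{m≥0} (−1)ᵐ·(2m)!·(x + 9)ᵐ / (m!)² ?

Apply the ratio test: |a_{m+1}| / |a_m| = (2m+1)·(2m+2)/(m+1)², which tends to 4 as m → ∞.
The series converges when 4 · |x + 9| < 1, giving R = 1/4.

R = 1/4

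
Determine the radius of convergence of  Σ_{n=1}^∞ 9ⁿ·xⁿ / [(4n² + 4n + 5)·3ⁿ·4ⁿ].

R = 4/3

Apply the ratio test: |a_{n+1}| / |a_n| = [(4n² + 4n + 5)/(4(n+1)² + 4(n+1) + 5)] · 9/(3·4), which tends to 3/4 as n → ∞.
The series converges when 3/4 · |x| < 1, giving R = 4/3.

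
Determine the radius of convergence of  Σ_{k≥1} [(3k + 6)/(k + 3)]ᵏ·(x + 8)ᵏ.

By the Cauchy root test, |a_k|^(1/k) = (3k + 6)/(k + 3) → 3.
The series converges when 3 · |x + 8| < 1, giving R = 1/3.

R = 1/3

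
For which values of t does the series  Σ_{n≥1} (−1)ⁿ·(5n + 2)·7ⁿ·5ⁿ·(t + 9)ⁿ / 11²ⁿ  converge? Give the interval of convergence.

By the ratio test, |a_{n+1}/a_n| = [(5(n+1) + 2)/(5n + 2)] · 7·5/121 → 35/121.
The series converges when 35/121 · |t + 9| < 1, giving R = 121/35.
When t = -194/35, the n-th term does not approach 0; divergence by the term test.
Endpoint t = -436/35: the terms do not tend to 0, so the series diverges.

(-436/35, -194/35)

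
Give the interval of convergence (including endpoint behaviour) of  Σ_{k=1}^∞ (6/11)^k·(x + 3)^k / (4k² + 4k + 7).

By the ratio test, |a_{k+1}/a_k| = [(4k² + 4k + 7)/(4(k+1)² + 4(k+1) + 7)] · 6/11 → 6/11.
Convergence for |x + 3| · 6/11 < 1, i.e. |x + 3| < 11/6. So R = 11/6.
At x = -7/6: the terms are on the order of 1/k², so the series converges absolutely by comparison with the p-series (p = 2 > 1).
Check x = -29/6: the terms are on the order of 1/k², so the series converges absolutely by comparison with the p-series (p = 2 > 1).

[-29/6, -7/6]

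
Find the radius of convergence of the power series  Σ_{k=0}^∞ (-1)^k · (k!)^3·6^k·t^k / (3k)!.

The ratio of consecutive coefficients is (k+1)³/[(3k+1)·(3k+2)·(3k+3)] · 6 → 2/9.
Hence the series converges for |t| < 1/(2/9) = 9/2, so the radius of convergence is 9/2.

R = 9/2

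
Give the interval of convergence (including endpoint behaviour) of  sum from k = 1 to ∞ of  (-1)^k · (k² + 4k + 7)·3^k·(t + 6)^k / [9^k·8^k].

(-30, 18)

Apply the ratio test: |a_{k+1}| / |a_k| = [((k+1)² + 4(k+1) + 7)/(k² + 4k + 7)] · 3/(9·8), which tends to 1/24 as k → ∞.
Thus R = 1/(1/24) = 24.
Endpoint t = 18: the terms have absolute value of order k², which does not tend to 0, so the series diverges by the divergence test.
Endpoint t = -30: the terms do not tend to 0, so the series diverges.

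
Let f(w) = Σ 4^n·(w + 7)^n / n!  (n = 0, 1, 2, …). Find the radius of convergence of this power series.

R = ∞

The ratio of consecutive coefficients is 4 · 1/(n+1) → 0.
Since the limit is 0 < 1 for every w, the series converges on all of ℝ and R = ∞.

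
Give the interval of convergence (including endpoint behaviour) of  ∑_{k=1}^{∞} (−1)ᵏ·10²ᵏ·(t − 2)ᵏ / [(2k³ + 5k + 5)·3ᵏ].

[197/100, 203/100]

Apply the ratio test: |a_{k+1}| / |a_k| = [(2k³ + 5k + 5)/(2(k+1)³ + 5(k+1) + 5)] · 100/3, which tends to 100/3 as k → ∞.
The series converges when 100/3 · |t − 2| < 1, giving R = 3/100.
Endpoint t = 203/100: the terms are on the order of 1/k³, so the series converges absolutely by comparison with the p-series (p = 3 > 1).
Check t = 197/100: the series is dominated by a constant times Σ 1/k³, which converges (p = 3 > 1).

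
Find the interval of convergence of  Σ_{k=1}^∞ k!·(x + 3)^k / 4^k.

Ratio test: |a_{k+1}/a_k| = (k+1) · 1/4 → ∞ as k → ∞.
The terms grow without bound for any (x + 3) ≠ 0, so R = 0 (convergence only at x = -3).

{-3}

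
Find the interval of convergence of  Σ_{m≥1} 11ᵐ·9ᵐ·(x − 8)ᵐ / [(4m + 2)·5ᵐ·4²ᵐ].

[712/99, 872/99)

By the ratio test, |a_{m+1}/a_m| = [(4m + 2)/(4(m+1) + 2)] · 11·9/(5·16) → 99/80.
The series converges when 99/80 · |x − 8| < 1, giving R = 80/99.
Check x = 872/99: the terms are asymptotic to a nonzero constant times 1/m, so the series diverges by limit comparison with Σ 1/m.
Check x = 712/99: the terms alternate in sign and decrease monotonically to 0 in absolute value (size ~ c/m), so the alternating series test gives convergence.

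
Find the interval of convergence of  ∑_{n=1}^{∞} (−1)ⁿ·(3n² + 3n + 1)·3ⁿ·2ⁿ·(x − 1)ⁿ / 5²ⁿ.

(-19/6, 31/6)

Ratio test: |a_{n+1}/a_n| = [(3(n+1)² + 3(n+1) + 1)/(3n² + 3n + 1)] · 3·2/25 → 6/25 as n → ∞.
Hence the series converges for |x − 1| < 1/(6/25) = 25/6, so the radius of convergence is 25/6.
Endpoint x = 31/6: the terms do not tend to 0, so the series diverges.
At x = -19/6: the n-th term does not approach 0; divergence by the term test.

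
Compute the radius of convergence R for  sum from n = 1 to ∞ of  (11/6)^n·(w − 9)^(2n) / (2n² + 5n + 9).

R = √66/11

The ratio of consecutive coefficients is [(2n² + 5n + 9)/(2(n+1)² + 5(n+1) + 9)] · 11/6 → 11/6.
Since the exponent of (w − 9) increases by 2 each term, convergence requires |w − 9|² < 6/11, hence R = √66/11.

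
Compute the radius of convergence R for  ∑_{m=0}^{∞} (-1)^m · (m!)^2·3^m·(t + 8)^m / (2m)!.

The ratio of consecutive coefficients is (m+1)²/[(2m+1)·(2m+2)] · 3 → 3/4.
Hence the series converges for |t + 8| < 1/(3/4) = 4/3, so the radius of convergence is 4/3.

R = 4/3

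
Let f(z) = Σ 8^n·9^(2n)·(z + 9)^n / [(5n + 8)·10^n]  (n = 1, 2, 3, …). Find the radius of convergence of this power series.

The ratio of consecutive coefficients is [(5n + 8)/(5(n+1) + 8)] · 8·81/10 → 324/5.
The series converges when 324/5 · |z + 9| < 1, giving R = 5/324.

R = 5/324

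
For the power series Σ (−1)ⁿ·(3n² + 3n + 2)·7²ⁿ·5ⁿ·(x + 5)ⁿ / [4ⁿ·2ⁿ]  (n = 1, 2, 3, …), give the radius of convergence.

R = 8/245

By the ratio test, |a_{n+1}/a_n| = [(3(n+1)² + 3(n+1) + 2)/(3n² + 3n + 2)] · 49·5/(4·2) → 245/8.
Convergence for |x + 5| · 245/8 < 1, i.e. |x + 5| < 8/245. So R = 8/245.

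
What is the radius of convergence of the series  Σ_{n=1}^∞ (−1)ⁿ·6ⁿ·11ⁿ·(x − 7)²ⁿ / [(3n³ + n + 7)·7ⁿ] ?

R = √462/66

Ratio test: |a_{n+1}/a_n| = [(3n³ + n + 7)/(3(n+1)³ + (n+1) + 7)] · 6·11/7 → 66/7 as n → ∞.
Writing y = (x − 7)², the series in y has radius 7/66, so |x − 7| < √(7/66) and R = √462/66.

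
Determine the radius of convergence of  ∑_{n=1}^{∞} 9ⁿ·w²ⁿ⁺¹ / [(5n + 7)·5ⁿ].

By the ratio test, |a_{n+1}/a_n| = [(5n + 7)/(5(n+1) + 7)] · 9/5 → 9/5.
Successive powers of w differ by 2, so the series converges when |w|² · 9/5 < 1, i.e. |w| < √(5/9). So R = √5/3.

R = √5/3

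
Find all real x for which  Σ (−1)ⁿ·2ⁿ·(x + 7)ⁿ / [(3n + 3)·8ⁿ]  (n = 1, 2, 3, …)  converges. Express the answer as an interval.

The ratio of consecutive coefficients is [(3n + 3)/(3(n+1) + 3)] · 2/8 → 1/4.
The series converges when 1/4 · |x + 7| < 1, giving R = 4.
At x = -3: the terms alternate in sign and decrease monotonically to 0 in absolute value (size ~ c/n), so the alternating series test gives convergence.
At x = -11: comparison with the harmonic series Σ 1/n shows the series diverges.

(-11, -3]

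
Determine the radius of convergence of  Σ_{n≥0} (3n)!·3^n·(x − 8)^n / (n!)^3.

Ratio test: |a_{n+1}/a_n| = (3n+1)·(3n+2)·(3n+3)/(n+1)³ · 3 → 81 as n → ∞.
Convergence for |x − 8| · 81 < 1, i.e. |x − 8| < 1/81. So R = 1/81.

R = 1/81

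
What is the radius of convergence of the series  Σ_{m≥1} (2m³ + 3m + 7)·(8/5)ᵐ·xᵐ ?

Ratio test: |a_{m+1}/a_m| = [(2(m+1)³ + 3(m+1) + 7)/(2m³ + 3m + 7)] · 8/5 → 8/5 as m → ∞.
Hence the series converges for |x| < 1/(8/5) = 5/8, so the radius of convergence is 5/8.

R = 5/8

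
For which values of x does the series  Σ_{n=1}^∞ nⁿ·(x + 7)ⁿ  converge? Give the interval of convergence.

By the Cauchy root test, |a_n|^(1/n) = n → ∞.
The root grows without bound, so R = 0 (convergence only at x = -7).

{-7}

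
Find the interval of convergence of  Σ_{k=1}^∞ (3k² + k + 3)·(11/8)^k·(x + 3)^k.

(-41/11, -25/11)

The ratio of consecutive coefficients is [(3(k+1)² + (k+1) + 3)/(3k² + k + 3)] · 11/8 → 11/8.
The series converges when 11/8 · |x + 3| < 1, giving R = 8/11.
At x = -25/11: the k-th term does not approach 0; divergence by the term test.
Check x = -41/11: the terms do not tend to 0, so the series diverges.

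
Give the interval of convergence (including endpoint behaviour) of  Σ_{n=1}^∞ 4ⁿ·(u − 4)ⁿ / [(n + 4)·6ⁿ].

By the ratio test, |a_{n+1}/a_n| = [(n + 4)/((n+1) + 4)] · 4/6 → 2/3.
Hence the series converges for |u − 4| < 1/(2/3) = 3/2, so the radius of convergence is 3/2.
Endpoint u = 11/2: the terms are asymptotic to a nonzero constant times 1/n, so the series diverges by limit comparison with Σ 1/n.
When u = 5/2, convergence follows from the alternating series test (terms decrease monotonically to 0).

[5/2, 11/2)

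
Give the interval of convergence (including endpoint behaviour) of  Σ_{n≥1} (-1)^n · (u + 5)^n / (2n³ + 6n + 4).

Apply the ratio test: |a_{n+1}| / |a_n| = (2n³ + 6n + 4)/(2(n+1)³ + 6(n+1) + 4), which tends to 1 as n → ∞.
Hence R = 1.
Check u = -4: absolute convergence follows by limit comparison with Σ 1/n³.
At u = -6: the terms are on the order of 1/n³, so the series converges absolutely by comparison with the p-series (p = 3 > 1).

[-6, -4]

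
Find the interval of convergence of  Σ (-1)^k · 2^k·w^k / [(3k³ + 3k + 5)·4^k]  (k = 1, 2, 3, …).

By the ratio test, |a_{k+1}/a_k| = [(3k³ + 3k + 5)/(3(k+1)³ + 3(k+1) + 5)] · 2/4 → 1/2.
The series converges when 1/2 · |w| < 1, giving R = 2.
At w = 2: the terms are on the order of 1/k³, so the series converges absolutely by comparison with the p-series (p = 3 > 1).
Endpoint w = -2: absolute convergence follows by limit comparison with Σ 1/k³.

[-2, 2]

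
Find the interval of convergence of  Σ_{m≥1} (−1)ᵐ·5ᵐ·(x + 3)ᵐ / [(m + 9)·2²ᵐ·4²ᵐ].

(-79/5, 49/5]

Apply the ratio test: |a_{m+1}| / |a_m| = [(m + 9)/((m+1) + 9)] · 5/(4·16), which tends to 5/64 as m → ∞.
The series converges when 5/64 · |x + 3| < 1, giving R = 64/5.
Endpoint x = 49/5: an alternating series whose terms decrease to 0 in absolute value, so it converges by the Leibniz criterion.
Endpoint x = -79/5: comparison with the harmonic series Σ 1/m shows the series diverges.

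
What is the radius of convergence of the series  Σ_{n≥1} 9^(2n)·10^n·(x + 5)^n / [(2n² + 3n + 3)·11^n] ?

By the ratio test, |a_{n+1}/a_n| = [(2n² + 3n + 3)/(2(n+1)² + 3(n+1) + 3)] · 81·10/11 → 810/11.
Convergence for |x + 5| · 810/11 < 1, i.e. |x + 5| < 11/810. So R = 11/810.

R = 11/810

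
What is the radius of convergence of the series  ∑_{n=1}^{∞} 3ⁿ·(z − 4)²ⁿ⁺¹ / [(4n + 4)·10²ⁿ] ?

R = 10√3/3

Apply the ratio test: |a_{n+1}| / |a_n| = [(4n + 4)/(4(n+1) + 4)] · 3/100, which tends to 3/100 as n → ∞.
Since the exponent of (z − 4) increases by 2 each term, convergence requires |z − 4|² < 100/3, hence R = 10√3/3.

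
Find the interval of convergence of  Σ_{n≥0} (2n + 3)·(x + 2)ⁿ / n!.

Ratio test: |a_{n+1}/a_n| = (2(n+1) + 3)/(2n + 3) · 1/(n+1) → 0 as n → ∞.
The limit is 0, so the series converges for all x; R = ∞.

(−∞, ∞)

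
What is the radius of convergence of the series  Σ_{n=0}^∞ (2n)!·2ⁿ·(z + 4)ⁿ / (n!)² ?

Apply the ratio test: |a_{n+1}| / |a_n| = (2n+1)·(2n+2)/(n+1)² · 2, which tends to 8 as n → ∞.
Hence the series converges for |z + 4| < 1/(8) = 1/8, so the radius of convergence is 1/8.

R = 1/8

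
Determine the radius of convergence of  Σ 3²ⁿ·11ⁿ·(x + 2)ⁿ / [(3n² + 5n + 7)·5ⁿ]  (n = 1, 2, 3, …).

The ratio of consecutive coefficients is [(3n² + 5n + 7)/(3(n+1)² + 5(n+1) + 7)] · 9·11/5 → 99/5.
Convergence for |x + 2| · 99/5 < 1, i.e. |x + 2| < 5/99. So R = 5/99.

R = 5/99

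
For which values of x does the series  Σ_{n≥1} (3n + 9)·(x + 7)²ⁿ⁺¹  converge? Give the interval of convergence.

Apply the ratio test: |a_{n+1}| / |a_n| = (3(n+1) + 9)/(3n + 9), which tends to 1 as n → ∞.
Successive powers of (x + 7) differ by 2, so the series converges when |x + 7|² · 1 < 1, i.e. |x + 7| < √(1) = 1. So R = 1.
Endpoint x = -6: the terms have absolute value of order n, which does not tend to 0, so the series diverges by the divergence test.
When x = -8, the terms do not tend to 0, so the series diverges.

(-8, -6)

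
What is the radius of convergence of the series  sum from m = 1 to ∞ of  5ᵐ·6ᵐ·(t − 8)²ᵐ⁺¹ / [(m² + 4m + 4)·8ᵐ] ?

The ratio of consecutive coefficients is [(m² + 4m + 4)/((m+1)² + 4(m+1) + 4)] · 5·6/8 → 15/4.
Writing y = (t − 8)², the series in y has radius 4/15, so |t − 8| < √(4/15) and R = 2√15/15.

R = 2√15/15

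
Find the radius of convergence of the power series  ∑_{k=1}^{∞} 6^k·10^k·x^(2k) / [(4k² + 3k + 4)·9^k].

R = √15/10

The ratio of consecutive coefficients is [(4k² + 3k + 4)/(4(k+1)² + 3(k+1) + 4)] · 6·10/9 → 20/3.
Since the exponent of x increases by 2 each term, convergence requires |x|² < 3/20, hence R = √15/10.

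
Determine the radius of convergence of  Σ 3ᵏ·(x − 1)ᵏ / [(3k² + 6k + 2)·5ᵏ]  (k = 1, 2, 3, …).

R = 5/3

Apply the ratio test: |a_{k+1}| / |a_k| = [(3k² + 6k + 2)/(3(k+1)² + 6(k+1) + 2)] · 3/5, which tends to 3/5 as k → ∞.
Convergence for |x − 1| · 3/5 < 1, i.e. |x − 1| < 5/3. So R = 5/3.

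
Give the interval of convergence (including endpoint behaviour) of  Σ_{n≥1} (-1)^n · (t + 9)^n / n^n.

(−∞, ∞)

Applying the root test, |a_n|^(1/n) = 1/n → 0.
The limit is 0 for every t, so R = ∞.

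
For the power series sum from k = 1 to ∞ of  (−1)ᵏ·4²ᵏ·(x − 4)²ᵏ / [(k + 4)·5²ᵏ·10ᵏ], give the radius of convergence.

Apply the ratio test: |a_{k+1}| / |a_k| = [(k + 4)/((k+1) + 4)] · 16/(25·10), which tends to 8/125 as k → ∞.
Writing y = (x − 4)², the series in y has radius 125/8, so |x − 4| < √(125/8) and R = 5√10/4.

R = 5√10/4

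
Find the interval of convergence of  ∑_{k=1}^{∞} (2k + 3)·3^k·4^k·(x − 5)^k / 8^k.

(13/3, 17/3)

By the ratio test, |a_{k+1}/a_k| = [(2(k+1) + 3)/(2k + 3)] · 3·4/8 → 3/2.
Convergence for |x − 5| · 3/2 < 1, i.e. |x − 5| < 2/3. So R = 2/3.
Endpoint x = 17/3: the k-th term does not approach 0; divergence by the term test.
Check x = 13/3: the terms do not tend to 0, so the series diverges.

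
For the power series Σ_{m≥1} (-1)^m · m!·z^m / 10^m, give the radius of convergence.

R = 0

The ratio of consecutive coefficients is (m+1) · 1/10 → ∞.
The terms grow without bound for any z ≠ 0, so R = 0 (convergence only at z = 0).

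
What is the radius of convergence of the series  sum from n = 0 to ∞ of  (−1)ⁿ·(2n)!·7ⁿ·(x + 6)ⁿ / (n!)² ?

Apply the ratio test: |a_{n+1}| / |a_n| = (2n+1)·(2n+2)/(n+1)² · 7, which tends to 28 as n → ∞.
Thus R = 1/(28) = 1/28.

R = 1/28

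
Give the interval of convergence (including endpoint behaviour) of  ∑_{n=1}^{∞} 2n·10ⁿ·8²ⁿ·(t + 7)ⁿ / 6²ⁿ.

Apply the ratio test: |a_{n+1}| / |a_n| = [2(n+1)/2n] · 10·64/36, which tends to 160/9 as n → ∞.
Thus R = 1/(160/9) = 9/160.
When t = -1111/160, the n-th term does not approach 0; divergence by the term test.
When t = -1129/160, the n-th term does not approach 0; divergence by the term test.

(-1129/160, -1111/160)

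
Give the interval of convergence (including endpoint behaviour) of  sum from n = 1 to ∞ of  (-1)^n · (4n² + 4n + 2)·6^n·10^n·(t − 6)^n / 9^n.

(117/20, 123/20)

Ratio test: |a_{n+1}/a_n| = [(4(n+1)² + 4(n+1) + 2)/(4n² + 4n + 2)] · 6·10/9 → 20/3 as n → ∞.
Convergence for |t − 6| · 20/3 < 1, i.e. |t − 6| < 3/20. So R = 3/20.
At t = 123/20: the terms do not tend to 0, so the series diverges.
Endpoint t = 117/20: the terms do not tend to 0, so the series diverges.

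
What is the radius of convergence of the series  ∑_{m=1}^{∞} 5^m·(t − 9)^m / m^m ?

Root test: |a_m|^(1/m) = 5/m → 0.
Since the m-th root of |a_m| tends to 0, the series converges for all real t; R = ∞.

R = ∞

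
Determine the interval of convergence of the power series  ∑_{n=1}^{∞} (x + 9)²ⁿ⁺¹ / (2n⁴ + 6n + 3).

[-10, -8]

Apply the ratio test: |a_{n+1}| / |a_n| = (2n⁴ + 6n + 3)/(2(n+1)⁴ + 6(n+1) + 3), which tends to 1 as n → ∞.
Writing y = (x + 9)², the series in y has radius 1, so |x + 9| < √(1) = 1 and R = 1.
When x = -8, absolute convergence follows by limit comparison with Σ 1/n⁴.
Endpoint x = -10: the terms are on the order of 1/n⁴, so the series converges absolutely by comparison with the p-series (p = 4 > 1).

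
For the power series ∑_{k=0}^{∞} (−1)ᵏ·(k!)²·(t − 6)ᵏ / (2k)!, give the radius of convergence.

R = 4

Ratio test: |a_{k+1}/a_k| = (k+1)²/[(2k+1)·(2k+2)] → 1/4 as k → ∞.
Convergence for |t − 6| · 1/4 < 1, i.e. |t − 6| < 4. So R = 4.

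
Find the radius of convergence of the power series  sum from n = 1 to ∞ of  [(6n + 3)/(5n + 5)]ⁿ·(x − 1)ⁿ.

Root test: |a_n|^(1/n) = (6n + 3)/(5n + 5) → 6/5.
Thus R = 1/(6/5) = 5/6.

R = 5/6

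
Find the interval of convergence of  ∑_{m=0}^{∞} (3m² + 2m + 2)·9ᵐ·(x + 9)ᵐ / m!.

(−∞, ∞)

By the ratio test, |a_{m+1}/a_m| = (3(m+1)² + 2(m+1) + 2)/(3m² + 2m + 2) · 9 · 1/(m+1) → 0.
Since the limit is 0 < 1 for every x, the series converges on all of ℝ and R = ∞.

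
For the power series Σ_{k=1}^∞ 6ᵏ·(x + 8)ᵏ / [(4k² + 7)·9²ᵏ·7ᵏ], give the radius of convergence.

R = 189/2

The ratio of consecutive coefficients is [(4k² + 7)/(4(k+1)² + 7)] · 6/(81·7) → 2/189.
The series converges when 2/189 · |x + 8| < 1, giving R = 189/2.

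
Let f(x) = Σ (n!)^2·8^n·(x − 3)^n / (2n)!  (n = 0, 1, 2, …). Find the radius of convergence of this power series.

R = 1/2

The ratio of consecutive coefficients is (n+1)²/[(2n+1)·(2n+2)] · 8 → 2.
The series converges when 2 · |x − 3| < 1, giving R = 1/2.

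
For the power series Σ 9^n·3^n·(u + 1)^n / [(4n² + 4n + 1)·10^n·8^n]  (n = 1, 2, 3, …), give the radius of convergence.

By the ratio test, |a_{n+1}/a_n| = [(4n² + 4n + 1)/(4(n+1)² + 4(n+1) + 1)] · 9·3/(10·8) → 27/80.
Thus R = 1/(27/80) = 80/27.

R = 80/27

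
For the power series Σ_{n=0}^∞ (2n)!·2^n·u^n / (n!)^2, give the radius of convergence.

Ratio test: |a_{n+1}/a_n| = (2n+1)·(2n+2)/(n+1)² · 2 → 8 as n → ∞.
Convergence for |u| · 8 < 1, i.e. |u| < 1/8. So R = 1/8.

R = 1/8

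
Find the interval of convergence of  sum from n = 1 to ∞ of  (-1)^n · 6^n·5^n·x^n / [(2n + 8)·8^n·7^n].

(-28/15, 28/15]

Apply the ratio test: |a_{n+1}| / |a_n| = [(2n + 8)/(2(n+1) + 8)] · 6·5/(8·7), which tends to 15/28 as n → ∞.
The series converges when 15/28 · |x| < 1, giving R = 28/15.
Endpoint x = 28/15: the terms alternate in sign and decrease monotonically to 0 in absolute value (size ~ c/n), so the alternating series test gives convergence.
Endpoint x = -28/15: the terms are asymptotic to a nonzero constant times 1/n, so the series diverges by limit comparison with Σ 1/n.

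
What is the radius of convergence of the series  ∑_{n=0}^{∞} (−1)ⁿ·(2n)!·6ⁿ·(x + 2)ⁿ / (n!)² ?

R = 1/24

Apply the ratio test: |a_{n+1}| / |a_n| = (2n+1)·(2n+2)/(n+1)² · 6, which tends to 24 as n → ∞.
Hence the series converges for |x + 2| < 1/(24) = 1/24, so the radius of convergence is 1/24.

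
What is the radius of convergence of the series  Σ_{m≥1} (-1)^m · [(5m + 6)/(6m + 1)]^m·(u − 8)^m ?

R = 6/5

Applying the root test, |a_m|^(1/m) = (5m + 6)/(6m + 1) → 5/6.
The series converges when 5/6 · |u − 8| < 1, giving R = 6/5.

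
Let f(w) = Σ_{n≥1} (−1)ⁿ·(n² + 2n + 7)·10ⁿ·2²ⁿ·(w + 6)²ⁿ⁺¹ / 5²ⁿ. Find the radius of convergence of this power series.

By the ratio test, |a_{n+1}/a_n| = [((n+1)² + 2(n+1) + 7)/(n² + 2n + 7)] · 10·4/25 → 8/5.
Successive powers of (w + 6) differ by 2, so the series converges when |w + 6|² · 8/5 < 1, i.e. |w + 6| < √(5/8). So R = √10/4.

R = √10/4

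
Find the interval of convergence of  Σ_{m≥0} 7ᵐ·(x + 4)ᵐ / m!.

Apply the ratio test: |a_{m+1}| / |a_m| = 7 · 1/(m+1), which tends to 0 as m → ∞.
The ratio tends to 0 regardless of x, hence R = ∞.

(−∞, ∞)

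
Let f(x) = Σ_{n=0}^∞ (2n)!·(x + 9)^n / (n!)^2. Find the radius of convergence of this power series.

R = 1/4

The ratio of consecutive coefficients is (2n+1)·(2n+2)/(n+1)² → 4.
The series converges when 4 · |x + 9| < 1, giving R = 1/4.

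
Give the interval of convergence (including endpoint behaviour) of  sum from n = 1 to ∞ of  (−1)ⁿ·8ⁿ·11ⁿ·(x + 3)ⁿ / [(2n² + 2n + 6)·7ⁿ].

The ratio of consecutive coefficients is [(2n² + 2n + 6)/(2(n+1)² + 2(n+1) + 6)] · 8·11/7 → 88/7.
The series converges when 88/7 · |x + 3| < 1, giving R = 7/88.
Endpoint x = -257/88: the series is dominated by a constant times Σ 1/n², which converges (p = 2 > 1).
When x = -271/88, the series is dominated by a constant times Σ 1/n², which converges (p = 2 > 1).

[-271/88, -257/88]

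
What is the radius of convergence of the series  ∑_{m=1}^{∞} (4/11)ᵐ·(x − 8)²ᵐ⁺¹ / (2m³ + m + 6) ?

By the ratio test, |a_{m+1}/a_m| = [(2m³ + m + 6)/(2(m+1)³ + (m+1) + 6)] · 4/11 → 4/11.
Successive powers of (x − 8) differ by 2, so the series converges when |x − 8|² · 4/11 < 1, i.e. |x − 8| < √(11/4). So R = √11/2.

R = √11/2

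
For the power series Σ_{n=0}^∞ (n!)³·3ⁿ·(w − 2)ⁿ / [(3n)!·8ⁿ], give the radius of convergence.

Ratio test: |a_{n+1}/a_n| = (n+1)³/[(3n+1)·(3n+2)·(3n+3)] · 3/8 → 1/72 as n → ∞.
Hence the series converges for |w − 2| < 1/(1/72) = 72, so the radius of convergence is 72.

R = 72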